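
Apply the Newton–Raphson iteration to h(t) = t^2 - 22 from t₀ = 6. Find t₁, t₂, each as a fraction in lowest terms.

t₁ = 29/6, t₂ = 1633/348

h'(t) = 2t.
h(6) = 14, h'(6) = 12, so t₁ = 6 - 14/12 = 29/6.
h(29/6) = 49/36, h'(29/6) = 29/3, so t₂ = (29/6) - (49/36)/(29/3) = 1633/348.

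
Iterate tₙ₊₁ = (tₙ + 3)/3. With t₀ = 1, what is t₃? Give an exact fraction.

t₁ = (1 + 3)/3 = 4/3.
t₂ = ((4/3) + 3)/3 = 13/9.
t₃ = ((13/9) + 3)/3 = 40/27.

40/27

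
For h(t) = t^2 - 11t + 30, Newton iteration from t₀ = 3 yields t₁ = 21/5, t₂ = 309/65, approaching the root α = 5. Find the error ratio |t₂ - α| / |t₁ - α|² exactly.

t₁ - α = 21/5 - 5 = -4/5, so |t₁ - α| = 4/5.
t₂ - α = 309/65 - 5 = -16/65, so |t₂ - α| = 16/65.
|t₁ - α|² = 16/25.
Ratio = (16/65) / (16/25) = 5/13.

5/13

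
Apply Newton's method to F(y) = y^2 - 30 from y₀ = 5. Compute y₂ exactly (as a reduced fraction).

F'(y) = 2y.
F(5) = -5, F'(5) = 10, so y₁ = 5 - (-5)/10 = 11/2.
F(11/2) = 1/4, F'(11/2) = 11, so y₂ = (11/2) - (1/4)/11 = 241/44.

241/44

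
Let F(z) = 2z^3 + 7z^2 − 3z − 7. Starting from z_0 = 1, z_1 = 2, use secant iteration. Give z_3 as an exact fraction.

17378/16625

F(1) = −1, F(2) = 31. z_2 = 2 − 31·(2 − 1)/(31 − (−1)) = 33/32.
F(2) = 31, F(33/32) = −7471/16384. z_3 = (33/32) − (−7471/16384)·((33/32) − 2)/((−7471/16384) − 31) = 17378/16625.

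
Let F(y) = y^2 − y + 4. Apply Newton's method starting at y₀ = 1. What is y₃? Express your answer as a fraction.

171/119

F'(y) = 2y − 1.
F(1) = 4, F'(1) = 1, so y₁ = 1 − 4/1 = −3.
F(−3) = 16, F'(−3) = −7, so y₂ = (−3) − 16/(−7) = −5/7.
F(−5/7) = 256/49, F'(−5/7) = −17/7, so y₃ = (−5/7) − (256/49)/(−17/7) = 171/119.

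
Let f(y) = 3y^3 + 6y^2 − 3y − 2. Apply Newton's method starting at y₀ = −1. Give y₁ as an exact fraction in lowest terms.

f'(y) = 9y^2 + 12y − 3.
f(−1) = 4, f'(−1) = −6, so y₁ = (−1) − 4/(−6) = −1/3.

−1/3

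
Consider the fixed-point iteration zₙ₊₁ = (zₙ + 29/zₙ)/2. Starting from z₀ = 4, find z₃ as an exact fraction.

z₁ = (4 + 29/4)/2 = 45/8.
z₂ = (45/8 + 29/(45/8))/2 = 3881/720.
z₃ = (3881/720 + 29/(3881/720))/2 = 30095761/5588640.

30095761/5588640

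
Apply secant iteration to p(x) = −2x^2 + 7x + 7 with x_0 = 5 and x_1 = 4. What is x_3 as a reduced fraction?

p(5) = −8, p(4) = 3. x_2 = 4 − 3·(4 − 5)/(3 − (−8)) = 47/11.
p(4) = 3, p(47/11) = 48/121. x_3 = (47/11) − (48/121)·((47/11) − 4)/((48/121) − 3) = 151/35.

151/35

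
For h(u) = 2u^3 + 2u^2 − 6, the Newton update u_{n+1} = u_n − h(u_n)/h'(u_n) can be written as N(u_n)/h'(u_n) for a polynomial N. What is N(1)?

h'(u) = 6u^2 + 4u.
N(u) = u·h'(u) − h(u) = u·(6u^2 + 4u) − (2u^3 + 2u^2 − 6) = 4u^3 + 2u^2 + 6.
N(1) = 12.

12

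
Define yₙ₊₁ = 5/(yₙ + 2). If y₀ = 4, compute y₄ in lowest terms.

320/213

y₁ = 5/(4 + 2) = 5/6.
y₂ = 5/(5/6 + 2) = 30/17.
y₃ = 5/(30/17 + 2) = 85/64.
y₄ = 5/(85/64 + 2) = 320/213.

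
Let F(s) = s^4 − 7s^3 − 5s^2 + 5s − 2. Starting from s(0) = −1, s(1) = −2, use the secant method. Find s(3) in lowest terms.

F(−1) = −4, F(−2) = 40. s(2) = (−2) − 40·((−2) − (−1))/(40 − (−4)) = −12/11.
F(−2) = 40, F(−12/11) = −42470/14641. s(3) = (−12/11) − (−42470/14641)·((−12/11) − (−2))/((−42470/14641) − 40) = −72382/62811.

−72382/62811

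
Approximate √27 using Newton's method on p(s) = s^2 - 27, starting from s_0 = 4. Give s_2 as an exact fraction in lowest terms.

3577/688

p'(s) = 2s.
p(4) = -11, p'(4) = 8, so s_1 = 4 - (-11)/8 = 43/8.
p(43/8) = 121/64, p'(43/8) = 43/4, so s_2 = (43/8) - (121/64)/(43/4) = 3577/688.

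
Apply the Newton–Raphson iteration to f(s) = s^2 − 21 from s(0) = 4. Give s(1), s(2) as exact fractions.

s(1) = 37/8, s(2) = 2713/592

f'(s) = 2s.
f(4) = −5, f'(4) = 8, so s(1) = 4 − (−5)/8 = 37/8.
f(37/8) = 25/64, f'(37/8) = 37/4, so s(2) = (37/8) − (25/64)/(37/4) = 2713/592.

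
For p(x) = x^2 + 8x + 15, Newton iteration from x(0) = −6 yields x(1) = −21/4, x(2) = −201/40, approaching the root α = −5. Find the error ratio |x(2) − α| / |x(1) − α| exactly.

1/10

x(1) − α = −21/4 − (−5) = −21/4 + 5 = −1/4, so |x(1) − α| = 1/4.
x(2) − α = −201/40 − (−5) = −201/40 + 5 = −1/40, so |x(2) − α| = 1/40.
Ratio = (1/40) / (1/4) = 1/10.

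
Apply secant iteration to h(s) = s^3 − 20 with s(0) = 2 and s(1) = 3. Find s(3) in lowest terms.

h(2) = −12, h(3) = 7. s(2) = 3 − 7·(3 − 2)/(7 − (−12)) = 50/19.
h(3) = 7, h(50/19) = −12180/6859. s(3) = (50/19) − (−12180/6859)·((50/19) − 3)/((−12180/6859) − 7) = 23270/8599.

23270/8599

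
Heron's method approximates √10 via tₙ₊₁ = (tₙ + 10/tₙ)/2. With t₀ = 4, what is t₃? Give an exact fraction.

t₁ = (4 + 10/4)/2 = 13/4.
t₂ = (13/4 + 10/(13/4))/2 = 329/104.
t₃ = (329/104 + 10/(329/104))/2 = 216401/68432.

216401/68432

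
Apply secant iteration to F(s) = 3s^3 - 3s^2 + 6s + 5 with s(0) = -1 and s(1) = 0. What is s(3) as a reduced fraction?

-240/373

F(-1) = -7, F(0) = 5. s(2) = 0 - 5·(0 - (-1))/(5 - (-7)) = -5/12.
F(0) = 5, F(-5/12) = 1015/576. s(3) = (-5/12) - (1015/576)·((-5/12) - 0)/((1015/576) - 5) = -240/373.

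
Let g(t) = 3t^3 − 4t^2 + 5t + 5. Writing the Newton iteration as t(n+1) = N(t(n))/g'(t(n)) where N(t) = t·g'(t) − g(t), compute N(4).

g'(t) = 9t^2 − 8t + 5.
N(t) = t·g'(t) − g(t) = t·(9t^2 − 8t + 5) − (3t^3 − 4t^2 + 5t + 5) = 6t^3 − 4t^2 − 5.
N(4) = 315.

315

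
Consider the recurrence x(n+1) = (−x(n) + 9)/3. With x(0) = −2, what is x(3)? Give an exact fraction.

65/27

x(1) = (−(−2) + 9)/3 = 11/3.
x(2) = (−(11/3) + 9)/3 = 16/9.
x(3) = (−(16/9) + 9)/3 = 65/27.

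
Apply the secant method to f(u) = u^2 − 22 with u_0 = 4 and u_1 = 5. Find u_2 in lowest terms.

f(4) = −6, f(5) = 3. u_2 = 5 − 3·(5 − 4)/(3 − (−6)) = 14/3.

14/3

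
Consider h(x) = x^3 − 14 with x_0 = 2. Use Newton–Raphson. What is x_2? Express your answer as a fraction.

181/75

h'(x) = 3x^2.
h(2) = −6, h'(2) = 12, so x_1 = 2 − (−6)/12 = 5/2.
h(5/2) = 13/8, h'(5/2) = 75/4, so x_2 = (5/2) − (13/8)/(75/4) = 181/75.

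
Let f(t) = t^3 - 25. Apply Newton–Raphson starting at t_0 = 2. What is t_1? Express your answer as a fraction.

f'(t) = 3t^2.
f(2) = -17, f'(2) = 12, so t_1 = 2 - (-17)/12 = 41/12.

41/12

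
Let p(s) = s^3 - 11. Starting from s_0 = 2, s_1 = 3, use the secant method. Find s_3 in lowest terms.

16025/7267

p(2) = -3, p(3) = 16. s_2 = 3 - 16·(3 - 2)/(16 - (-3)) = 41/19.
p(3) = 16, p(41/19) = -6528/6859. s_3 = (41/19) - (-6528/6859)·((41/19) - 3)/((-6528/6859) - 16) = 16025/7267.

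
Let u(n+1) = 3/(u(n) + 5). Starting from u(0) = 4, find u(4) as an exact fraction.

u(1) = 3/(4 + 5) = 1/3.
u(2) = 3/(1/3 + 5) = 9/16.
u(3) = 3/(9/16 + 5) = 48/89.
u(4) = 3/(48/89 + 5) = 267/493.

267/493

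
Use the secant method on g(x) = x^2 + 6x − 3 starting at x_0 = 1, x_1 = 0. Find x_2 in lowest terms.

g(1) = 4, g(0) = −3. x_2 = 0 − (−3)·(0 − 1)/((−3) − 4) = 3/7.

3/7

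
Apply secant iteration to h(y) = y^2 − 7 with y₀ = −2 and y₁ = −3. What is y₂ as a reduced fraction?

−13/5

h(−2) = −3, h(−3) = 2. y₂ = (−3) − 2·((−3) − (−2))/(2 − (−3)) = −13/5.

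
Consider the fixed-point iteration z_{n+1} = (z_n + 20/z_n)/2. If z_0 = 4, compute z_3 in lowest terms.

51841/11592

z_1 = (4 + 20/4)/2 = 9/2.
z_2 = (9/2 + 20/(9/2))/2 = 161/36.
z_3 = (161/36 + 20/(161/36))/2 = 51841/11592.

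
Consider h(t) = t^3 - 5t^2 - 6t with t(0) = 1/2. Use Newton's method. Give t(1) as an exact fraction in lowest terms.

h'(t) = 3t^2 - 10t - 6.
h(1/2) = -33/8, h'(1/2) = -41/4, so t(1) = (1/2) - (-33/8)/(-41/4) = 4/41.

4/41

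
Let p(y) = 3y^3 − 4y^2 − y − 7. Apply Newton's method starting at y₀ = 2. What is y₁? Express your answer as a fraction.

39/19

p'(y) = 9y^2 − 8y − 1.
p(2) = −1, p'(2) = 19, so y₁ = 2 − (−1)/19 = 39/19.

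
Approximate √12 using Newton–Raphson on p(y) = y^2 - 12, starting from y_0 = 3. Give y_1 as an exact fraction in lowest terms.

7/2

p'(y) = 2y.
p(3) = -3, p'(3) = 6, so y_1 = 3 - (-3)/6 = 7/2.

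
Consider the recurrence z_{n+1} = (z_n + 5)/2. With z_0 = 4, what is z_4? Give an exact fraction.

z_1 = (4 + 5)/2 = 9/2.
z_2 = ((9/2) + 5)/2 = 19/4.
z_3 = ((19/4) + 5)/2 = 39/8.
z_4 = ((39/8) + 5)/2 = 79/16.

79/16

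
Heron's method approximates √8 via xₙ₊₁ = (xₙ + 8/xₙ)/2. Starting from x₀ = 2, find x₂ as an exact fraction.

x₁ = (2 + 8/2)/2 = 3.
x₂ = (3 + 8/3)/2 = 17/6.

17/6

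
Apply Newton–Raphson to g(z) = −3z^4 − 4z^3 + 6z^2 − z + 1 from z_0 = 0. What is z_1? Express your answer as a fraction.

1

g'(z) = −12z^3 − 12z^2 + 12z − 1.
g(0) = 1, g'(0) = −1, so z_1 = 0 − 1/(−1) = 1.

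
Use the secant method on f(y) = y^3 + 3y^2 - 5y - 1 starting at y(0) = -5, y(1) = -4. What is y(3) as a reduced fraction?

-69607/16771

f(-5) = -26, f(-4) = 3. y(2) = (-4) - 3·((-4) - (-5))/(3 - (-26)) = -119/29.
f(-4) = 3, f(-119/29) = 22854/24389. y(3) = (-119/29) - (22854/24389)·((-119/29) - (-4))/((22854/24389) - 3) = -69607/16771.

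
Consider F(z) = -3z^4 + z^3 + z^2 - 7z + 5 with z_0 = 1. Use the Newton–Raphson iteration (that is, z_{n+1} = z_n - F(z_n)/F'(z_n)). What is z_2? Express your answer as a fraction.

262865/361004

F'(z) = -12z^3 + 3z^2 + 2z - 7.
F(1) = -3, F'(1) = -14, so z_1 = 1 - (-3)/(-14) = 11/14.
F(11/14) = -20781/38416, F'(11/14) = -12893/1372, so z_2 = (11/14) - (-20781/38416)/(-12893/1372) = 262865/361004.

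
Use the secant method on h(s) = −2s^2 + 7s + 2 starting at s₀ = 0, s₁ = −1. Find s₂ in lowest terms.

h(0) = 2, h(−1) = −7. s₂ = (−1) − (−7)·((−1) − 0)/((−7) − 2) = −2/9.

−2/9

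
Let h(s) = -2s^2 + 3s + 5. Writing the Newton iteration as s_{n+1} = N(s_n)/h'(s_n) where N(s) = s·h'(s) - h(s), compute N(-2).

h'(s) = -4s + 3.
N(s) = s·h'(s) - h(s) = s·(-4s + 3) - (-2s^2 + 3s + 5) = -2s^2 - 5.
N(-2) = -13.

-13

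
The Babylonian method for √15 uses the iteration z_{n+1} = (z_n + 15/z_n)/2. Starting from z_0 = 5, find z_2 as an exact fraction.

z_1 = (5 + 15/5)/2 = 4.
z_2 = (4 + 15/4)/2 = 31/8.

31/8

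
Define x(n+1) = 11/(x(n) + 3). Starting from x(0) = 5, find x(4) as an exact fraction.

x(1) = 11/(5 + 3) = 11/8.
x(2) = 11/(11/8 + 3) = 88/35.
x(3) = 11/(88/35 + 3) = 385/193.
x(4) = 11/(385/193 + 3) = 2123/964.

2123/964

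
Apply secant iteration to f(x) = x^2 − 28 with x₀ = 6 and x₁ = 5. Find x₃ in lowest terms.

f(6) = 8, f(5) = −3. x₂ = 5 − (−3)·(5 − 6)/((−3) − 8) = 58/11.
f(5) = −3, f(58/11) = −24/121. x₃ = (58/11) − (−24/121)·((58/11) − 5)/((−24/121) − (−3)) = 598/113.

598/113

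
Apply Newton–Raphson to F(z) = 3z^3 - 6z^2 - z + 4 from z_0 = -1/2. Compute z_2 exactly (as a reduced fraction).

F'(z) = 9z^2 - 12z - 1.
F(-1/2) = 21/8, F'(-1/2) = 29/4, so z_1 = (-1/2) - (21/8)/(29/4) = -25/29.
F(-25/29) = -37044/24389, F'(-25/29) = 13484/841, so z_2 = (-25/29) - (-37044/24389)/(13484/841) = -75014/97759.

-75014/97759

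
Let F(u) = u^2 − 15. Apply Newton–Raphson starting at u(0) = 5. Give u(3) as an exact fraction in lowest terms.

F'(u) = 2u.
F(5) = 10, F'(5) = 10, so u(1) = 5 − 10/10 = 4.
F(4) = 1, F'(4) = 8, so u(2) = 4 − 1/8 = 31/8.
F(31/8) = 1/64, F'(31/8) = 31/4, so u(3) = (31/8) − (1/64)/(31/4) = 1921/496.

1921/496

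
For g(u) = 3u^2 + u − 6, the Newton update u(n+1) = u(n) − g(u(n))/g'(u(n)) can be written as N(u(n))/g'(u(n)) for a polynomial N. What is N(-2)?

18

g'(u) = 6u + 1.
N(u) = u·g'(u) − g(u) = u·(6u + 1) − (3u^2 + u − 6) = 3u^2 + 6.
N(-2) = 18.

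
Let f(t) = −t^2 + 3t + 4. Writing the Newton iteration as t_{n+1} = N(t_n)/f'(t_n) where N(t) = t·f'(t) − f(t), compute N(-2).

f'(t) = −2t + 3.
N(t) = t·f'(t) − f(t) = t·(−2t + 3) − (−t^2 + 3t + 4) = −t^2 − 4.
N(-2) = −8.

−8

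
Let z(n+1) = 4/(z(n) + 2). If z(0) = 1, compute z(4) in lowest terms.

16/13

z(1) = 4/(1 + 2) = 4/3.
z(2) = 4/(4/3 + 2) = 6/5.
z(3) = 4/(6/5 + 2) = 5/4.
z(4) = 4/(5/4 + 2) = 16/13.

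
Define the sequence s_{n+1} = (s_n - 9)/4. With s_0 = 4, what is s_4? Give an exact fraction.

s_1 = (4 - 9)/4 = -5/4.
s_2 = ((-5/4) - 9)/4 = -41/16.
s_3 = ((-41/16) - 9)/4 = -185/64.
s_4 = ((-185/64) - 9)/4 = -761/256.

-761/256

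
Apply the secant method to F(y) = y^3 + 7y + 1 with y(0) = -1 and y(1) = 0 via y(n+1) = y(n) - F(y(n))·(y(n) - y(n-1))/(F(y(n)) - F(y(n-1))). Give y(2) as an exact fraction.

-1/8

F(-1) = -7, F(0) = 1. y(2) = 0 - 1·(0 - (-1))/(1 - (-7)) = -1/8.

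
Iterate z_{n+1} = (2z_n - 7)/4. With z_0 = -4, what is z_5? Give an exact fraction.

-225/64

z_1 = (2·(-4) - 7)/4 = -15/4.
z_2 = (2·(-15/4) - 7)/4 = -29/8.
z_3 = (2·(-29/8) - 7)/4 = -57/16.
z_4 = (2·(-57/16) - 7)/4 = -113/32.
z_5 = (2·(-113/32) - 7)/4 = -225/64.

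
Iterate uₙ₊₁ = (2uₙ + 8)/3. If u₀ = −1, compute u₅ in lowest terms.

u₁ = (2·(−1) + 8)/3 = 2.
u₂ = (2·2 + 8)/3 = 4.
u₃ = (2·4 + 8)/3 = 16/3.
u₄ = (2·(16/3) + 8)/3 = 56/9.
u₅ = (2·(56/9) + 8)/3 = 184/27.

184/27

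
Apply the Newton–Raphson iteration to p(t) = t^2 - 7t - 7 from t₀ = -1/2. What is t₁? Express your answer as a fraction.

-29/32

p'(t) = 2t - 7.
p(-1/2) = -13/4, p'(-1/2) = -8, so t₁ = (-1/2) - (-13/4)/(-8) = -29/32.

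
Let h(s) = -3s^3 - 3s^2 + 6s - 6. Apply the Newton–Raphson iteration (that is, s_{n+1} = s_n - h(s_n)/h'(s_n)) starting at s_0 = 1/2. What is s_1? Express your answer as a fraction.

6

h'(s) = -9s^2 - 6s + 6.
h(1/2) = -33/8, h'(1/2) = 3/4, so s_1 = (1/2) - (-33/8)/(3/4) = 6.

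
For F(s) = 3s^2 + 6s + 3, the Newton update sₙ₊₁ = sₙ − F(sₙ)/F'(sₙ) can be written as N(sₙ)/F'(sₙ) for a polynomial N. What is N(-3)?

F'(s) = 6s + 6.
N(s) = s·F'(s) − F(s) = s·(6s + 6) − (3s^2 + 6s + 3) = 3s^2 − 3.
N(-3) = 24.

24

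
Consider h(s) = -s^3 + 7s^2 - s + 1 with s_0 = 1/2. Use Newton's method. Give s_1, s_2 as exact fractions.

s_1 = 2/21, s_2 = -8689/2835

h'(s) = -3s^2 + 14s - 1.
h(1/2) = 17/8, h'(1/2) = 21/4, so s_1 = (1/2) - (17/8)/(21/4) = 2/21.
h(2/21) = 8959/9261, h'(2/21) = 15/49, so s_2 = (2/21) - (8959/9261)/(15/49) = -8689/2835.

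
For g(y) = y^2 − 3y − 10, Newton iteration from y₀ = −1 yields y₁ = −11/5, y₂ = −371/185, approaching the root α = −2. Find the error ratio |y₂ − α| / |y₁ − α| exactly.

1/37

y₁ − α = −11/5 − (−2) = −11/5 + 2 = −1/5, so |y₁ − α| = 1/5.
y₂ − α = −371/185 − (−2) = −371/185 + 2 = −1/185, so |y₂ − α| = 1/185.
Ratio = (1/185) / (1/5) = 1/37.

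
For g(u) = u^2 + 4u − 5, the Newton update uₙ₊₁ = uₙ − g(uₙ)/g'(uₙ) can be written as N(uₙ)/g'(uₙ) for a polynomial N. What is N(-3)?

14

g'(u) = 2u + 4.
N(u) = u·g'(u) − g(u) = u·(2u + 4) − (u^2 + 4u − 5) = u^2 + 5.
N(-3) = 14.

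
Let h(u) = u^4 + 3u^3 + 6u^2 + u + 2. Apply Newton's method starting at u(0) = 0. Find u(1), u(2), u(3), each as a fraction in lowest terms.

u(1) = -2, u(2) = -22/19, u(3) = -276598/917187

h'(u) = 4u^3 + 9u^2 + 12u + 1.
h(0) = 2, h'(0) = 1, so u(1) = 0 - 2/1 = -2.
h(-2) = 16, h'(-2) = -19, so u(2) = (-2) - 16/(-19) = -22/19.
h(-22/19) = 785408/130321, h'(-22/19) = -48273/6859, so u(3) = (-22/19) - (785408/130321)/(-48273/6859) = -276598/917187.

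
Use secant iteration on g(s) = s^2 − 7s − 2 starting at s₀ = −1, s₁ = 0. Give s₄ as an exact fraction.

−80/291

g(−1) = 6, g(0) = −2. s₂ = 0 − (−2)·(0 − (−1))/((−2) − 6) = −1/4.
g(0) = −2, g(−1/4) = −3/16. s₃ = (−1/4) − (−3/16)·((−1/4) − 0)/((−3/16) − (−2)) = −8/29.
g(−1/4) = −3/16, g(−8/29) = 6/841. s₄ = (−8/29) − (6/841)·((−8/29) − (−1/4))/((6/841) − (−3/16)) = −80/291.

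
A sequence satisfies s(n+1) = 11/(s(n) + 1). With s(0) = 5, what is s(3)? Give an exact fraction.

187/83

s(1) = 11/(5 + 1) = 11/6.
s(2) = 11/(11/6 + 1) = 66/17.
s(3) = 11/(66/17 + 1) = 187/83.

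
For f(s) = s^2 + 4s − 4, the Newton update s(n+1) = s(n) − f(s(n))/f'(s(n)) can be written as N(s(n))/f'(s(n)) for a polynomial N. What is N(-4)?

20

f'(s) = 2s + 4.
N(s) = s·f'(s) − f(s) = s·(2s + 4) − (s^2 + 4s − 4) = s^2 + 4.
N(-4) = 20.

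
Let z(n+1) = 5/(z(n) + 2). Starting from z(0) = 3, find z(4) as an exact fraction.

55/37

z(1) = 5/(3 + 2) = 1.
z(2) = 5/(1 + 2) = 5/3.
z(3) = 5/(5/3 + 2) = 15/11.
z(4) = 5/(15/11 + 2) = 55/37.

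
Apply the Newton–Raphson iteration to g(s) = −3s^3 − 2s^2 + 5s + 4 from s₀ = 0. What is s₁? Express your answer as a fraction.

g'(s) = −9s^2 − 4s + 5.
g(0) = 4, g'(0) = 5, so s₁ = 0 − 4/5 = −4/5.

−4/5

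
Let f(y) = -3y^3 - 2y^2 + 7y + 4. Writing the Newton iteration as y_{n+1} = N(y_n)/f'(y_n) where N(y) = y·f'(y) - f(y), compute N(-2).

f'(y) = -9y^2 - 4y + 7.
N(y) = y·f'(y) - f(y) = y·(-9y^2 - 4y + 7) - (-3y^3 - 2y^2 + 7y + 4) = -6y^3 - 2y^2 - 4.
N(-2) = 36.

36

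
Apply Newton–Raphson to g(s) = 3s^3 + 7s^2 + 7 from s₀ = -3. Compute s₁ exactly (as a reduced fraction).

g'(s) = 9s^2 + 14s.
g(-3) = -11, g'(-3) = 39, so s₁ = (-3) - (-11)/39 = -106/39.

-106/39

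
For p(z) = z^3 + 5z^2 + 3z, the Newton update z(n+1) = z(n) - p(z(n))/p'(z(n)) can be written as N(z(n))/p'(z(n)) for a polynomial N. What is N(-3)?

p'(z) = 3z^2 + 10z + 3.
N(z) = z·p'(z) - p(z) = z·(3z^2 + 10z + 3) - (z^3 + 5z^2 + 3z) = 2z^3 + 5z^2.
N(-3) = -9.

-9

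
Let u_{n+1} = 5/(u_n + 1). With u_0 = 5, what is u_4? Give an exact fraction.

u_1 = 5/(5 + 1) = 5/6.
u_2 = 5/(5/6 + 1) = 30/11.
u_3 = 5/(30/11 + 1) = 55/41.
u_4 = 5/(55/41 + 1) = 205/96.

205/96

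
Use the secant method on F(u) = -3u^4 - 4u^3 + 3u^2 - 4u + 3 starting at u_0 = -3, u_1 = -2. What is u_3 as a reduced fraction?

F(-3) = -93, F(-2) = 7. u_2 = (-2) - 7·((-2) - (-3))/(7 - (-93)) = -207/100.
F(-2) = 7, F(-207/100) = 453256797/100000000. u_3 = (-207/100) - (453256797/100000000)·((-207/100) - (-2))/((453256797/100000000) - 7) = -77498058/35249029.

-77498058/35249029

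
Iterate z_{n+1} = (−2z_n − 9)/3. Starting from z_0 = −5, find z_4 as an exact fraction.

−197/81

z_1 = (−2·(−5) − 9)/3 = 1/3.
z_2 = (−2·(1/3) − 9)/3 = −29/9.
z_3 = (−2·(−29/9) − 9)/3 = −23/27.
z_4 = (−2·(−23/27) − 9)/3 = −197/81.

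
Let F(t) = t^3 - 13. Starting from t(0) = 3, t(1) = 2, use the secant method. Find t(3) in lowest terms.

F(3) = 14, F(2) = -5. t(2) = 2 - (-5)·(2 - 3)/((-5) - 14) = 43/19.
F(2) = -5, F(43/19) = -9660/6859. t(3) = (43/19) - (-9660/6859)·((43/19) - 2)/((-9660/6859) - (-5)) = 11659/4927.

11659/4927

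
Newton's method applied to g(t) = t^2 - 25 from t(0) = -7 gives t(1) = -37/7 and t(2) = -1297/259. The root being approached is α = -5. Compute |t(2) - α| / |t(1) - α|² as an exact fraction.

7/74

t(1) - α = -37/7 - (-5) = -37/7 + 5 = -2/7, so |t(1) - α| = 2/7.
t(2) - α = -1297/259 - (-5) = -1297/259 + 5 = -2/259, so |t(2) - α| = 2/259.
|t(1) - α|² = 4/49.
Ratio = (2/259) / (4/49) = 7/74.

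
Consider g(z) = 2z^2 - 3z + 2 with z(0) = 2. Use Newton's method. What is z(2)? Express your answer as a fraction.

22/45

g'(z) = 4z - 3.
g(2) = 4, g'(2) = 5, so z(1) = 2 - 4/5 = 6/5.
g(6/5) = 32/25, g'(6/5) = 9/5, so z(2) = (6/5) - (32/25)/(9/5) = 22/45.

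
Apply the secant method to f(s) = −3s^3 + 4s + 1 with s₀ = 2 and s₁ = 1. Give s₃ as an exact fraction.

f(2) = −15, f(1) = 2. s₂ = 1 − 2·(1 − 2)/(2 − (−15)) = 19/17.
f(1) = 2, f(19/17) = 6300/4913. s₃ = (19/17) − (6300/4913)·((19/17) − 1)/((6300/4913) − 2) = 2341/1763.

2341/1763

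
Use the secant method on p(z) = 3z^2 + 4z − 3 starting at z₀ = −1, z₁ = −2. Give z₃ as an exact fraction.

−69/37

p(−1) = −4, p(−2) = 1. z₂ = (−2) − 1·((−2) − (−1))/(1 − (−4)) = −9/5.
p(−2) = 1, p(−9/5) = −12/25. z₃ = (−9/5) − (−12/25)·((−9/5) − (−2))/((−12/25) − 1) = −69/37.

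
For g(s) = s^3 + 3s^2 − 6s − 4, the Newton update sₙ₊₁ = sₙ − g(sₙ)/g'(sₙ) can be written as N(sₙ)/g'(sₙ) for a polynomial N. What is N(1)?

9

g'(s) = 3s^2 + 6s − 6.
N(s) = s·g'(s) − g(s) = s·(3s^2 + 6s − 6) − (s^3 + 3s^2 − 6s − 4) = 2s^3 + 3s^2 + 4.
N(1) = 9.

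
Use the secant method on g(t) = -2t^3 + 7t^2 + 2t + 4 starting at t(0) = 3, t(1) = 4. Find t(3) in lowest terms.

36082/9285

g(3) = 19, g(4) = -4. t(2) = 4 - (-4)·(4 - 3)/((-4) - 19) = 88/23.
g(4) = -4, g(88/23) = 25612/12167. t(3) = (88/23) - (25612/12167)·((88/23) - 4)/((25612/12167) - (-4)) = 36082/9285.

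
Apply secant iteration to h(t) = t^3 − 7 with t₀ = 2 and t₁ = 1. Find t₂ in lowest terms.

13/7

h(2) = 1, h(1) = −6. t₂ = 1 − (−6)·(1 − 2)/((−6) − 1) = 13/7.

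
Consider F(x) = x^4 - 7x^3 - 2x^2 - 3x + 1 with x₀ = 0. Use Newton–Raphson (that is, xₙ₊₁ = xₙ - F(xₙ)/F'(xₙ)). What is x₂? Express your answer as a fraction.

F'(x) = 4x^3 - 21x^2 - 4x - 3.
F(0) = 1, F'(0) = -3, so x₁ = 0 - 1/(-3) = 1/3.
F(1/3) = -38/81, F'(1/3) = -176/27, so x₂ = (1/3) - (-38/81)/(-176/27) = 23/88.

23/88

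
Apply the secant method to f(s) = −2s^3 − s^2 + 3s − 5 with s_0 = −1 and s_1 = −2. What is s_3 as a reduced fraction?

−970/501

f(−1) = −7, f(−2) = 1. s_2 = (−2) − 1·((−2) − (−1))/(1 − (−7)) = −15/8.
f(−2) = 1, f(−15/8) = −245/256. s_3 = (−15/8) − (−245/256)·((−15/8) − (−2))/((−245/256) − 1) = −970/501.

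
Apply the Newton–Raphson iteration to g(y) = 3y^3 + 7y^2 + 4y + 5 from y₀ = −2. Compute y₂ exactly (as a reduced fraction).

−8315/4002

g'(y) = 9y^2 + 14y + 4.
g(−2) = 1, g'(−2) = 12, so y₁ = (−2) − 1/12 = −25/12.
g(−25/12) = −5/64, g'(−25/12) = 667/48, so y₂ = (−25/12) − (−5/64)/(667/48) = −8315/4002.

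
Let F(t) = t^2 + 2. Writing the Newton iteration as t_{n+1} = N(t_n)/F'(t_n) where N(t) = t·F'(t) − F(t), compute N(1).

F'(t) = 2t.
N(t) = t·F'(t) − F(t) = t·(2t) − (t^2 + 2) = t^2 − 2.
N(1) = −1.

−1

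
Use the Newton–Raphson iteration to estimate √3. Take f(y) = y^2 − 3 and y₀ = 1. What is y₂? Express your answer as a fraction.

f'(y) = 2y.
f(1) = −2, f'(1) = 2, so y₁ = 1 − (−2)/2 = 2.
f(2) = 1, f'(2) = 4, so y₂ = 2 − 1/4 = 7/4.

7/4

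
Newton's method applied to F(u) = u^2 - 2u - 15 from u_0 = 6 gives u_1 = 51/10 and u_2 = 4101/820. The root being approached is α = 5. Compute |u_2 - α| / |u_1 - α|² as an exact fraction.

5/41

u_1 - α = 51/10 - 5 = 1/10, so |u_1 - α| = 1/10.
u_2 - α = 4101/820 - 5 = 1/820, so |u_2 - α| = 1/820.
|u_1 - α|² = 1/100.
Ratio = (1/820) / (1/100) = 5/41.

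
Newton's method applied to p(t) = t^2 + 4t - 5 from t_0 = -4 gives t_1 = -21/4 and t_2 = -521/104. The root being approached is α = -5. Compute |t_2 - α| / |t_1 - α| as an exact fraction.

t_1 - α = -21/4 - (-5) = -21/4 + 5 = -1/4, so |t_1 - α| = 1/4.
t_2 - α = -521/104 - (-5) = -521/104 + 5 = -1/104, so |t_2 - α| = 1/104.
Ratio = (1/104) / (1/4) = 1/26.

1/26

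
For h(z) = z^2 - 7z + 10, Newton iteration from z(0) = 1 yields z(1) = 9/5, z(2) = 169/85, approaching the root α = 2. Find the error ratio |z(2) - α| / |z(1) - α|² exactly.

5/17

z(1) - α = 9/5 - 2 = -1/5, so |z(1) - α| = 1/5.
z(2) - α = 169/85 - 2 = -1/85, so |z(2) - α| = 1/85.
|z(1) - α|² = 1/25.
Ratio = (1/85) / (1/25) = 5/17.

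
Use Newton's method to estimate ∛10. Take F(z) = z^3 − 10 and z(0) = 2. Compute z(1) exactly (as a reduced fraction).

13/6

F'(z) = 3z^2.
F(2) = −2, F'(2) = 12, so z(1) = 2 − (−2)/12 = 13/6.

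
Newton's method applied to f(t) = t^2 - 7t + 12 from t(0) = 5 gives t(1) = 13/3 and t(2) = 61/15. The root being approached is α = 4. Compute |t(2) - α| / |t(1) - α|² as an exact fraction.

t(1) - α = 13/3 - 4 = 1/3, so |t(1) - α| = 1/3.
t(2) - α = 61/15 - 4 = 1/15, so |t(2) - α| = 1/15.
|t(1) - α|² = 1/9.
Ratio = (1/15) / (1/9) = 3/5.

3/5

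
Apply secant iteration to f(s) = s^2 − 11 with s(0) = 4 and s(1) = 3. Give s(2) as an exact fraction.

f(4) = 5, f(3) = −2. s(2) = 3 − (−2)·(3 − 4)/((−2) − 5) = 23/7.

23/7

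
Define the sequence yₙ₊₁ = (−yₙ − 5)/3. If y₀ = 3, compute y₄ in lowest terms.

−97/81

y₁ = (−3 − 5)/3 = −8/3.
y₂ = (−(−8/3) − 5)/3 = −7/9.
y₃ = (−(−7/9) − 5)/3 = −38/27.
y₄ = (−(−38/27) − 5)/3 = −97/81.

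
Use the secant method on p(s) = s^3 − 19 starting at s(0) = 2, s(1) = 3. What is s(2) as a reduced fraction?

49/19

p(2) = −11, p(3) = 8. s(2) = 3 − 8·(3 − 2)/(8 − (−11)) = 49/19.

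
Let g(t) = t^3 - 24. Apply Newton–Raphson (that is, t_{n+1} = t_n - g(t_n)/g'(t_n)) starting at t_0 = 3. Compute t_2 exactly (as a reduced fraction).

13162/4563

g'(t) = 3t^2.
g(3) = 3, g'(3) = 27, so t_1 = 3 - 3/27 = 26/9.
g(26/9) = 80/729, g'(26/9) = 676/27, so t_2 = (26/9) - (80/729)/(676/27) = 13162/4563.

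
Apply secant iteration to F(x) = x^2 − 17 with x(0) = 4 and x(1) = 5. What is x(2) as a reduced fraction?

37/9

F(4) = −1, F(5) = 8. x(2) = 5 − 8·(5 − 4)/(8 − (−1)) = 37/9.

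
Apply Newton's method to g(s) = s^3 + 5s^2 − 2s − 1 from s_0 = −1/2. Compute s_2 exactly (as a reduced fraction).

g'(s) = 3s^2 + 10s − 2.
g(−1/2) = 9/8, g'(−1/2) = −25/4, so s_1 = (−1/2) − (9/8)/(−25/4) = −8/25.
g(−8/25) = 1863/15625, g'(−8/25) = −3058/625, so s_2 = (−8/25) − (1863/15625)/(−3058/625) = −22601/76450.

−22601/76450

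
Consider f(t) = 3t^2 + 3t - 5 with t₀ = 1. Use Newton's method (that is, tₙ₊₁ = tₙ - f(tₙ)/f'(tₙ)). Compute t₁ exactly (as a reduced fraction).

8/9

f'(t) = 6t + 3.
f(1) = 1, f'(1) = 9, so t₁ = 1 - 1/9 = 8/9.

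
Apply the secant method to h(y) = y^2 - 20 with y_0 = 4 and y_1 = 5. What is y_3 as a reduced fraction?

h(4) = -4, h(5) = 5. y_2 = 5 - 5·(5 - 4)/(5 - (-4)) = 40/9.
h(5) = 5, h(40/9) = -20/81. y_3 = (40/9) - (-20/81)·((40/9) - 5)/((-20/81) - 5) = 76/17.

76/17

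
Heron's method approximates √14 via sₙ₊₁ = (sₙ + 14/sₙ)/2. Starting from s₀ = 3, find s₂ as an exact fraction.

1033/276

s₁ = (3 + 14/3)/2 = 23/6.
s₂ = (23/6 + 14/(23/6))/2 = 1033/276.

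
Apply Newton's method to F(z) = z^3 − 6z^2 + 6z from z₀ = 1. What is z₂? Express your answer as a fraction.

80/63

F'(z) = 3z^2 − 12z + 6.
F(1) = 1, F'(1) = −3, so z₁ = 1 − 1/(−3) = 4/3.
F(4/3) = −8/27, F'(4/3) = −14/3, so z₂ = (4/3) − (−8/27)/(−14/3) = 80/63.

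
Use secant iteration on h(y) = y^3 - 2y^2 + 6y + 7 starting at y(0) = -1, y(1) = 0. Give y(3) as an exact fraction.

-567/661

h(-1) = -2, h(0) = 7. y(2) = 0 - 7·(0 - (-1))/(7 - (-2)) = -7/9.
h(0) = 7, h(-7/9) = 476/729. y(3) = (-7/9) - (476/729)·((-7/9) - 0)/((476/729) - 7) = -567/661.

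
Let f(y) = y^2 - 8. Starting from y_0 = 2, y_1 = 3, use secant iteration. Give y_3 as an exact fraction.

82/29

f(2) = -4, f(3) = 1. y_2 = 3 - 1·(3 - 2)/(1 - (-4)) = 14/5.
f(3) = 1, f(14/5) = -4/25. y_3 = (14/5) - (-4/25)·((14/5) - 3)/((-4/25) - 1) = 82/29.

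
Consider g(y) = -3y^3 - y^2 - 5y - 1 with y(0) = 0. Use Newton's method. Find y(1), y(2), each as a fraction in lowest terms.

y(1) = -1/5, y(2) = -63/310

g'(y) = -9y^2 - 2y - 5.
g(0) = -1, g'(0) = -5, so y(1) = 0 - (-1)/(-5) = -1/5.
g(-1/5) = -2/125, g'(-1/5) = -124/25, so y(2) = (-1/5) - (-2/125)/(-124/25) = -63/310.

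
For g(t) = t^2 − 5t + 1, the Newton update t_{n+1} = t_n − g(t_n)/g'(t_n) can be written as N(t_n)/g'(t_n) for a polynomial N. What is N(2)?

3

g'(t) = 2t − 5.
N(t) = t·g'(t) − g(t) = t·(2t − 5) − (t^2 − 5t + 1) = t^2 − 1.
N(2) = 3.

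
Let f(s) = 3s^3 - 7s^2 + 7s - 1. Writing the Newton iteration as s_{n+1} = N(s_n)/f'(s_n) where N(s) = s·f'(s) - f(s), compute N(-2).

-75

f'(s) = 9s^2 - 14s + 7.
N(s) = s·f'(s) - f(s) = s·(9s^2 - 14s + 7) - (3s^3 - 7s^2 + 7s - 1) = 6s^3 - 7s^2 + 1.
N(-2) = -75.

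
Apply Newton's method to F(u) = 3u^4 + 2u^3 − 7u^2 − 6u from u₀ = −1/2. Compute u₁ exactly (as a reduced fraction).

F'(u) = 12u^3 + 6u^2 − 14u − 6.
F(−1/2) = 19/16, F'(−1/2) = 1, so u₁ = (−1/2) − (19/16)/1 = −27/16.

−27/16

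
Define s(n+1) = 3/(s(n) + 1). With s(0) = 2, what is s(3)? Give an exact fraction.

s(1) = 3/(2 + 1) = 1.
s(2) = 3/(1 + 1) = 3/2.
s(3) = 3/(3/2 + 1) = 6/5.

6/5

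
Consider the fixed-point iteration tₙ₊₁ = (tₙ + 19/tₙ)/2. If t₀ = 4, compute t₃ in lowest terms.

11916881/2733920

t₁ = (4 + 19/4)/2 = 35/8.
t₂ = (35/8 + 19/(35/8))/2 = 2441/560.
t₃ = (2441/560 + 19/(2441/560))/2 = 11916881/2733920.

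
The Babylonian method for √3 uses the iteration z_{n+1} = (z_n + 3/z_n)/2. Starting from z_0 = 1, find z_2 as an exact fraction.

7/4

z_1 = (1 + 3/1)/2 = 2.
z_2 = (2 + 3/2)/2 = 7/4.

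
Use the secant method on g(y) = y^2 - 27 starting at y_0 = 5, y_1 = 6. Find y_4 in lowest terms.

1351/260

g(5) = -2, g(6) = 9. y_2 = 6 - 9·(6 - 5)/(9 - (-2)) = 57/11.
g(6) = 9, g(57/11) = -18/121. y_3 = (57/11) - (-18/121)·((57/11) - 6)/((-18/121) - 9) = 213/41.
g(57/11) = -18/121, g(213/41) = -18/1681. y_4 = (213/41) - (-18/1681)·((213/41) - (57/11))/((-18/1681) - (-18/121)) = 1351/260.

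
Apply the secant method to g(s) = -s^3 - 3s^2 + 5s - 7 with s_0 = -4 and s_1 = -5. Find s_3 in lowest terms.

-61681/13850

g(-4) = -11, g(-5) = 18. s_2 = (-5) - 18·((-5) - (-4))/(18 - (-11)) = -127/29.
g(-5) = 18, g(-127/29) = -59598/24389. s_3 = (-127/29) - (-59598/24389)·((-127/29) - (-5))/((-59598/24389) - 18) = -61681/13850.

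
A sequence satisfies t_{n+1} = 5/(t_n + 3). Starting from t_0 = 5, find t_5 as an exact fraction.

t_1 = 5/(5 + 3) = 5/8.
t_2 = 5/(5/8 + 3) = 40/29.
t_3 = 5/(40/29 + 3) = 145/127.
t_4 = 5/(145/127 + 3) = 635/526.
t_5 = 5/(635/526 + 3) = 2630/2213.

2630/2213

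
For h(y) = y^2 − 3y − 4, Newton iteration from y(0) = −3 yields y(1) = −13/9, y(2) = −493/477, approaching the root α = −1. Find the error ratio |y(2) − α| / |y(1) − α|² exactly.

9/53

y(1) − α = −13/9 − (−1) = −13/9 + 1 = −4/9, so |y(1) − α| = 4/9.
y(2) − α = −493/477 − (−1) = −493/477 + 1 = −16/477, so |y(2) − α| = 16/477.
|y(1) − α|² = 16/81.
Ratio = (16/477) / (16/81) = 9/53.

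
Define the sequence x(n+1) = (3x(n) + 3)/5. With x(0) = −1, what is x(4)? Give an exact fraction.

x(1) = (3·(−1) + 3)/5 = 0.
x(2) = (3·0 + 3)/5 = 3/5.
x(3) = (3·(3/5) + 3)/5 = 24/25.
x(4) = (3·(24/25) + 3)/5 = 147/125.

147/125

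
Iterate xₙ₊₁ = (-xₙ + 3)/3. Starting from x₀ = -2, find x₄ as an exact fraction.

58/81

x₁ = (-(-2) + 3)/3 = 5/3.
x₂ = (-(5/3) + 3)/3 = 4/9.
x₃ = (-(4/9) + 3)/3 = 23/27.
x₄ = (-(23/27) + 3)/3 = 58/81.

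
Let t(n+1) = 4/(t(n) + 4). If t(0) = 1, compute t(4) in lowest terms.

t(1) = 4/(1 + 4) = 4/5.
t(2) = 4/(4/5 + 4) = 5/6.
t(3) = 4/(5/6 + 4) = 24/29.
t(4) = 4/(24/29 + 4) = 29/35.

29/35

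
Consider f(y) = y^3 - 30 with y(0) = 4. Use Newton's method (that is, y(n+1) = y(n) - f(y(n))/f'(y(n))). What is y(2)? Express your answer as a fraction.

f'(y) = 3y^2.
f(4) = 34, f'(4) = 48, so y(1) = 4 - 34/48 = 79/24.
f(79/24) = 78319/13824, f'(79/24) = 6241/192, so y(2) = (79/24) - (78319/13824)/(6241/192) = 700399/224676.

700399/224676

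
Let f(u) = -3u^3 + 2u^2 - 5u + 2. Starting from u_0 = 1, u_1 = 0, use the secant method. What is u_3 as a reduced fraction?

3/7

f(1) = -4, f(0) = 2. u_2 = 0 - 2·(0 - 1)/(2 - (-4)) = 1/3.
f(0) = 2, f(1/3) = 4/9. u_3 = (1/3) - (4/9)·((1/3) - 0)/((4/9) - 2) = 3/7.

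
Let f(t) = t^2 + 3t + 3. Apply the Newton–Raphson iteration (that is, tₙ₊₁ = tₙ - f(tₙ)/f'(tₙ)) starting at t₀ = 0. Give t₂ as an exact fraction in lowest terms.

-2

f'(t) = 2t + 3.
f(0) = 3, f'(0) = 3, so t₁ = 0 - 3/3 = -1.
f(-1) = 1, f'(-1) = 1, so t₂ = (-1) - 1/1 = -2.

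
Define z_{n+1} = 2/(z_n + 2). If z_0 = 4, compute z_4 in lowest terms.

20/27

z_1 = 2/(4 + 2) = 1/3.
z_2 = 2/(1/3 + 2) = 6/7.
z_3 = 2/(6/7 + 2) = 7/10.
z_4 = 2/(7/10 + 2) = 20/27.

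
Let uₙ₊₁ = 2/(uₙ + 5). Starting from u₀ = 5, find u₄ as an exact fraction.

35/94

u₁ = 2/(5 + 5) = 1/5.
u₂ = 2/(1/5 + 5) = 5/13.
u₃ = 2/(5/13 + 5) = 13/35.
u₄ = 2/(13/35 + 5) = 35/94.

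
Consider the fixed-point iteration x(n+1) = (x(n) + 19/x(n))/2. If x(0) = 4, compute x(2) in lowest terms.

2441/560

x(1) = (4 + 19/4)/2 = 35/8.
x(2) = (35/8 + 19/(35/8))/2 = 2441/560.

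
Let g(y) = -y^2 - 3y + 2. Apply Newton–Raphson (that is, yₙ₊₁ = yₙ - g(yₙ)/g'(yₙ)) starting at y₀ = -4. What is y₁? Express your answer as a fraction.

g'(y) = -2y - 3.
g(-4) = -2, g'(-4) = 5, so y₁ = (-4) - (-2)/5 = -18/5.

-18/5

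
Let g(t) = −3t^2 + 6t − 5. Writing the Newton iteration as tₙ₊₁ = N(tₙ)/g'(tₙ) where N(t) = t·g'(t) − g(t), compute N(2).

−7

g'(t) = −6t + 6.
N(t) = t·g'(t) − g(t) = t·(−6t + 6) − (−3t^2 + 6t − 5) = −3t^2 + 5.
N(2) = −7.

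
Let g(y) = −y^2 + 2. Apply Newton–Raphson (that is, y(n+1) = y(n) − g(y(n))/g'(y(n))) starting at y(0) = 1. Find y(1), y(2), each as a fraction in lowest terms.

g'(y) = −2y.
g(1) = 1, g'(1) = −2, so y(1) = 1 − 1/(−2) = 3/2.
g(3/2) = −1/4, g'(3/2) = −3, so y(2) = (3/2) − (−1/4)/(−3) = 17/12.

y(1) = 3/2, y(2) = 17/12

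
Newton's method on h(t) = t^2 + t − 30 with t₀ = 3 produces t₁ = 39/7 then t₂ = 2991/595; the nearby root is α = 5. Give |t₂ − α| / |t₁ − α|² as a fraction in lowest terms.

7/85

t₁ − α = 39/7 − 5 = 4/7, so |t₁ − α| = 4/7.
t₂ − α = 2991/595 − 5 = 16/595, so |t₂ − α| = 16/595.
|t₁ − α|² = 16/49.
Ratio = (16/595) / (16/49) = 7/85.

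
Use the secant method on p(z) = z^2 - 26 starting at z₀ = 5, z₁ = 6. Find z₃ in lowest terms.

311/61

p(5) = -1, p(6) = 10. z₂ = 6 - 10·(6 - 5)/(10 - (-1)) = 56/11.
p(6) = 10, p(56/11) = -10/121. z₃ = (56/11) - (-10/121)·((56/11) - 6)/((-10/121) - 10) = 311/61.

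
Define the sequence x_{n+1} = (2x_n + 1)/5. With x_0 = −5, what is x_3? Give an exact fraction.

−1/125

x_1 = (2·(−5) + 1)/5 = −9/5.
x_2 = (2·(−9/5) + 1)/5 = −13/25.
x_3 = (2·(−13/25) + 1)/5 = −1/125.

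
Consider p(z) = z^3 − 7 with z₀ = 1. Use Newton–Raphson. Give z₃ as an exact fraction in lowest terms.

p'(z) = 3z^2.
p(1) = −6, p'(1) = 3, so z₁ = 1 − (−6)/3 = 3.
p(3) = 20, p'(3) = 27, so z₂ = 3 − 20/27 = 61/27.
p(61/27) = 89200/19683, p'(61/27) = 3721/243, so z₃ = (61/27) − (89200/19683)/(3721/243) = 591743/301401.

591743/301401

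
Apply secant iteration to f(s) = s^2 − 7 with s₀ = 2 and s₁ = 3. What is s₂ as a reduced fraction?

f(2) = −3, f(3) = 2. s₂ = 3 − 2·(3 − 2)/(2 − (−3)) = 13/5.

13/5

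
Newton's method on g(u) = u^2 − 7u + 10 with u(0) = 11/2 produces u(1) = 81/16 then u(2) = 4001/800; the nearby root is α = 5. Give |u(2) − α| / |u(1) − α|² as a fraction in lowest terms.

u(1) − α = 81/16 − 5 = 1/16, so |u(1) − α| = 1/16.
u(2) − α = 4001/800 − 5 = 1/800, so |u(2) − α| = 1/800.
|u(1) − α|² = 1/256.
Ratio = (1/800) / (1/256) = 8/25.

8/25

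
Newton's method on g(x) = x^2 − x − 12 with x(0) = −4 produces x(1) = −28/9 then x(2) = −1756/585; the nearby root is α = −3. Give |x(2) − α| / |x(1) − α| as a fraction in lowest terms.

x(1) − α = −28/9 − (−3) = −28/9 + 3 = −1/9, so |x(1) − α| = 1/9.
x(2) − α = −1756/585 − (−3) = −1756/585 + 3 = −1/585, so |x(2) − α| = 1/585.
Ratio = (1/585) / (1/9) = 1/65.

1/65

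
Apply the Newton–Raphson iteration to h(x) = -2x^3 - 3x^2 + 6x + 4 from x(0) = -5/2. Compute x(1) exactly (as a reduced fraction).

-53/22

h'(x) = -6x^2 - 6x + 6.
h(-5/2) = 3/2, h'(-5/2) = -33/2, so x(1) = (-5/2) - (3/2)/(-33/2) = -53/22.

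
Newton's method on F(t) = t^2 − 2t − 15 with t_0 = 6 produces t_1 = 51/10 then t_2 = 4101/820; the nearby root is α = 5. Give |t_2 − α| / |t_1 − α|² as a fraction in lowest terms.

t_1 − α = 51/10 − 5 = 1/10, so |t_1 − α| = 1/10.
t_2 − α = 4101/820 − 5 = 1/820, so |t_2 − α| = 1/820.
|t_1 − α|² = 1/100.
Ratio = (1/820) / (1/100) = 5/41.

5/41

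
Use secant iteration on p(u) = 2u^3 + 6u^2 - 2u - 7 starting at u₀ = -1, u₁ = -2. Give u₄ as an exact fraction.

-1629502/1447721

p(-1) = -1, p(-2) = 5. u₂ = (-2) - 5·((-2) - (-1))/(5 - (-1)) = -7/6.
p(-2) = 5, p(-7/6) = 35/108. u₃ = (-7/6) - (35/108)·((-7/6) - (-2))/((35/108) - 5) = -112/101.
p(-7/6) = 35/108, p(-112/101) = -135275/1030301. u₄ = (-112/101) - (-135275/1030301)·((-112/101) - (-7/6))/((-135275/1030301) - (35/108)) = -1629502/1447721.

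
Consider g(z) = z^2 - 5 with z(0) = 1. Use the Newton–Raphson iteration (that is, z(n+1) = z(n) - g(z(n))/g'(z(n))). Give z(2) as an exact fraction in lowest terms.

g'(z) = 2z.
g(1) = -4, g'(1) = 2, so z(1) = 1 - (-4)/2 = 3.
g(3) = 4, g'(3) = 6, so z(2) = 3 - 4/6 = 7/3.

7/3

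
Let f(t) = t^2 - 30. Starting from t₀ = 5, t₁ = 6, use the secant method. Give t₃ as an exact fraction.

f(5) = -5, f(6) = 6. t₂ = 6 - 6·(6 - 5)/(6 - (-5)) = 60/11.
f(6) = 6, f(60/11) = -30/121. t₃ = (60/11) - (-30/121)·((60/11) - 6)/((-30/121) - 6) = 115/21.

115/21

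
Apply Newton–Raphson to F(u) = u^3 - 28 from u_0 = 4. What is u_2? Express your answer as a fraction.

1031/338

F'(u) = 3u^2.
F(4) = 36, F'(4) = 48, so u_1 = 4 - 36/48 = 13/4.
F(13/4) = 405/64, F'(13/4) = 507/16, so u_2 = (13/4) - (405/64)/(507/16) = 1031/338.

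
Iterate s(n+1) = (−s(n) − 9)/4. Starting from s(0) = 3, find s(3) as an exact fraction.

s(1) = (−3 − 9)/4 = −3.
s(2) = (−(−3) − 9)/4 = −3/2.
s(3) = (−(−3/2) − 9)/4 = −15/8.

−15/8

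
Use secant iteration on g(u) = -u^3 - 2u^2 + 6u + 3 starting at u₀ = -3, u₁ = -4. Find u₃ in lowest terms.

-19881/5765

g(-3) = -6, g(-4) = 11. u₂ = (-4) - 11·((-4) - (-3))/(11 - (-6)) = -57/17.
g(-4) = 11, g(-57/17) = -9372/4913. u₃ = (-57/17) - (-9372/4913)·((-57/17) - (-4))/((-9372/4913) - 11) = -19881/5765.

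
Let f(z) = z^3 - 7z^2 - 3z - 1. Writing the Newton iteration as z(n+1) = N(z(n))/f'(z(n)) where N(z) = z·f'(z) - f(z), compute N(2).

-11

f'(z) = 3z^2 - 14z - 3.
N(z) = z·f'(z) - f(z) = z·(3z^2 - 14z - 3) - (z^3 - 7z^2 - 3z - 1) = 2z^3 - 7z^2 + 1.
N(2) = -11.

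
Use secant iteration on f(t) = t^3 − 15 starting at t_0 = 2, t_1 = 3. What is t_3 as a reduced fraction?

6395/2613

f(2) = −7, f(3) = 12. t_2 = 3 − 12·(3 − 2)/(12 − (−7)) = 45/19.
f(3) = 12, f(45/19) = −11760/6859. t_3 = (45/19) − (−11760/6859)·((45/19) − 3)/((−11760/6859) − 12) = 6395/2613.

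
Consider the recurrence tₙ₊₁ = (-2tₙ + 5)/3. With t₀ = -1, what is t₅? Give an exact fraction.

307/243

t₁ = (-2·(-1) + 5)/3 = 7/3.
t₂ = (-2·(7/3) + 5)/3 = 1/9.
t₃ = (-2·(1/9) + 5)/3 = 43/27.
t₄ = (-2·(43/27) + 5)/3 = 49/81.
t₅ = (-2·(49/81) + 5)/3 = 307/243.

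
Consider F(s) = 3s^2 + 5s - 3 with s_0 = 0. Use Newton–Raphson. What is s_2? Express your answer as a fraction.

102/215

F'(s) = 6s + 5.
F(0) = -3, F'(0) = 5, so s_1 = 0 - (-3)/5 = 3/5.
F(3/5) = 27/25, F'(3/5) = 43/5, so s_2 = (3/5) - (27/25)/(43/5) = 102/215.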